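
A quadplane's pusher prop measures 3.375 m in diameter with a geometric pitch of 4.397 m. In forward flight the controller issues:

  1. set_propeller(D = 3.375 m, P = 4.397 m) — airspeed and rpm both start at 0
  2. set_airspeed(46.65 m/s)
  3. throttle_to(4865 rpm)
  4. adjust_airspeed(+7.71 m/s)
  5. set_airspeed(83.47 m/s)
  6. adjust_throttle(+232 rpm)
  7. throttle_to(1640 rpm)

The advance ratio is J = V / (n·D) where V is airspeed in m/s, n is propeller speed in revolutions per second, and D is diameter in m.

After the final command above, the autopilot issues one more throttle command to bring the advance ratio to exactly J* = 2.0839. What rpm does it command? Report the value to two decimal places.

set_propeller: D = 3.375 m, P = 4.397 m (p = P/D = 1.302815); state ← (V=0, rpm=0)
set_airspeed(46.65): V ← 46.65 m/s
throttle_to(4865): rpm ← 4865
adjust_airspeed(+7.71): V ← 46.65 +7.71 = 54.36 m/s
set_airspeed(83.47): V ← 83.47 m/s
adjust_throttle(+232): rpm ← 4865 +232 = 5097
throttle_to(1640): rpm ← 1640
final state: V = 83.47 m/s, rpm = 1640 → n = rpm/60 = 27.333333 rev/s
target J* = 2.0839; solve J* = V/(n·D) for n: n = V/(J*·D) = 83.47/(2.0839 × 3.375) = 11.868061 rev/s
rpm = 60·n = 712.083647

rpm = 712.08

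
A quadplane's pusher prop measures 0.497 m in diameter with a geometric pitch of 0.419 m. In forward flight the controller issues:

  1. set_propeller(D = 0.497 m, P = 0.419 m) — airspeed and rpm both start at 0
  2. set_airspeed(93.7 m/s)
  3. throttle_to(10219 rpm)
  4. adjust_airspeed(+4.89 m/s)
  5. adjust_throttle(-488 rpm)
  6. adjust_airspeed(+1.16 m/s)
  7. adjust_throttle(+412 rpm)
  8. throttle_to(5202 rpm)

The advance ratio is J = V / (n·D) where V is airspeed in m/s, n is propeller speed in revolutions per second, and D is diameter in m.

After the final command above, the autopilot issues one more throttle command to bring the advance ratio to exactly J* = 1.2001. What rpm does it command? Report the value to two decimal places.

rpm = 10034.38

set_propeller: D = 0.497 m, P = 0.419 m (p = P/D = 0.843058); state ← (V=0, rpm=0)
set_airspeed(93.7): V ← 93.7 m/s
throttle_to(10219): rpm ← 10219
adjust_airspeed(+4.89): V ← 93.7 +4.89 = 98.59 m/s
adjust_throttle(-488): rpm ← 10219 -488 = 9731
adjust_airspeed(+1.16): V ← 98.59 +1.16 = 99.75 m/s
adjust_throttle(+412): rpm ← 9731 +412 = 10143
throttle_to(5202): rpm ← 5202
final state: V = 99.75 m/s, rpm = 5202 → n = rpm/60 = 86.700000 rev/s
target J* = 1.2001; solve J* = V/(n·D) for n: n = V/(J*·D) = 99.75/(1.2001 × 0.497) = 167.239584 rev/s
rpm = 60·n = 10034.375070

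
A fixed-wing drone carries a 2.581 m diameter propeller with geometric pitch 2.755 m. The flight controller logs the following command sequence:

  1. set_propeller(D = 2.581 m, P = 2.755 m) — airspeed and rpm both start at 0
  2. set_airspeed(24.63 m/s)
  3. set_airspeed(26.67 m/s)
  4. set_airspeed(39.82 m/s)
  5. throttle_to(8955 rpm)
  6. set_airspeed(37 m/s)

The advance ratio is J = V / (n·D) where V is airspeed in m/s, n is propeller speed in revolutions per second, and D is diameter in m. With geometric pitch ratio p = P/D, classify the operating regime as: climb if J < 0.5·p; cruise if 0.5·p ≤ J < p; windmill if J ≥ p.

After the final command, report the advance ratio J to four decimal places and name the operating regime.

J = 0.0961, regime = climb

set_propeller: D = 2.581 m, P = 2.755 m (p = P/D = 1.067416); state ← (V=0, rpm=0)
set_airspeed(24.63): V ← 24.63 m/s
set_airspeed(26.67): V ← 26.67 m/s
set_airspeed(39.82): V ← 39.82 m/s
throttle_to(8955): rpm ← 8955
set_airspeed(37): V ← 37 m/s
final state: V = 37 m/s, rpm = 8955 → n = rpm/60 = 149.250000 rev/s
J = V / (n·D) = 37 / (149.250000 × 2.581) = 0.096050
regime bands: climb J<0.5337 | cruise [0.5337, 1.0674) | windmill J≥1.0674
J = 0.0961 → climb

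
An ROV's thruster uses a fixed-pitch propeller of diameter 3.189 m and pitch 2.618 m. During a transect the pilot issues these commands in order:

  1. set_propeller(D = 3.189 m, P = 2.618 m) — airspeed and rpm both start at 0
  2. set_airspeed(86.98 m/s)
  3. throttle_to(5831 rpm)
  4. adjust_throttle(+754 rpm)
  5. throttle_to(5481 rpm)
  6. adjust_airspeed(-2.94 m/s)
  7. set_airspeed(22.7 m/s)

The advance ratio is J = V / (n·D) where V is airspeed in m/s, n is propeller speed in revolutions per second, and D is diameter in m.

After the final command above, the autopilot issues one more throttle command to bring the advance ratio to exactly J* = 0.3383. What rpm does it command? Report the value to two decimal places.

rpm = 1262.47

set_propeller: D = 3.189 m, P = 2.618 m (p = P/D = 0.820947); state ← (V=0, rpm=0)
set_airspeed(86.98): V ← 86.98 m/s
throttle_to(5831): rpm ← 5831
adjust_throttle(+754): rpm ← 5831 +754 = 6585
throttle_to(5481): rpm ← 5481
adjust_airspeed(-2.94): V ← 86.98 -2.94 = 84.04 m/s
set_airspeed(22.7): V ← 22.7 m/s
final state: V = 22.7 m/s, rpm = 5481 → n = rpm/60 = 91.350000 rev/s
target J* = 0.3383; solve J* = V/(n·D) for n: n = V/(J*·D) = 22.7/(0.3383 × 3.189) = 21.041144 rev/s
rpm = 60·n = 1262.468616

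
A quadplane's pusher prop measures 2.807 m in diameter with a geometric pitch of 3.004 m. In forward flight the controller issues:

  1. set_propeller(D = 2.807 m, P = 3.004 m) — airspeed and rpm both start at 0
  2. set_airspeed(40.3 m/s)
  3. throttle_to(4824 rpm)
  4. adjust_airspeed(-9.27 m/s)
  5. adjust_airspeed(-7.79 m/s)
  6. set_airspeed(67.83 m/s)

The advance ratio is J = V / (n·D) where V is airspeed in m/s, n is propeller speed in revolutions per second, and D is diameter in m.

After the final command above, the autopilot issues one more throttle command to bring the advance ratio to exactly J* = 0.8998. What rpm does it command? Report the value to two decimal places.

rpm = 1611.33

set_propeller: D = 2.807 m, P = 3.004 m (p = P/D = 1.070182); state ← (V=0, rpm=0)
set_airspeed(40.3): V ← 40.3 m/s
throttle_to(4824): rpm ← 4824
adjust_airspeed(-9.27): V ← 40.3 -9.27 = 31.03 m/s
adjust_airspeed(-7.79): V ← 31.03 -7.79 = 23.24 m/s
set_airspeed(67.83): V ← 67.83 m/s
final state: V = 67.83 m/s, rpm = 4824 → n = rpm/60 = 80.400000 rev/s
target J* = 0.8998; solve J* = V/(n·D) for n: n = V/(J*·D) = 67.83/(0.8998 × 2.807) = 26.855511 rev/s
rpm = 60·n = 1611.330642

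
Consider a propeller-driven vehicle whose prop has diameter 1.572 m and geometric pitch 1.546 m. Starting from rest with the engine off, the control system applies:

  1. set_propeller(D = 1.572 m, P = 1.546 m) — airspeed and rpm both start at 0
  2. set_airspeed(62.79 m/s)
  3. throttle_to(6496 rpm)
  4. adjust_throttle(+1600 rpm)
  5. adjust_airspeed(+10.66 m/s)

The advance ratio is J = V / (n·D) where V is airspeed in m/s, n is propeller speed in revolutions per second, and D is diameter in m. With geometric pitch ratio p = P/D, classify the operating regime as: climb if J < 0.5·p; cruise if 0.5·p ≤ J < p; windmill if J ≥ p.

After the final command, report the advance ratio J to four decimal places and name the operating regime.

J = 0.3463, regime = climb

set_propeller: D = 1.572 m, P = 1.546 m (p = P/D = 0.983461); state ← (V=0, rpm=0)
set_airspeed(62.79): V ← 62.79 m/s
throttle_to(6496): rpm ← 6496
adjust_throttle(+1600): rpm ← 6496 +1600 = 8096
adjust_airspeed(+10.66): V ← 62.79 +10.66 = 73.45 m/s
final state: V = 73.45 m/s, rpm = 8096 → n = rpm/60 = 134.933333 rev/s
J = V / (n·D) = 73.45 / (134.933333 × 1.572) = 0.346274
regime bands: climb J<0.4917 | cruise [0.4917, 0.9835) | windmill J≥0.9835
J = 0.3463 → climb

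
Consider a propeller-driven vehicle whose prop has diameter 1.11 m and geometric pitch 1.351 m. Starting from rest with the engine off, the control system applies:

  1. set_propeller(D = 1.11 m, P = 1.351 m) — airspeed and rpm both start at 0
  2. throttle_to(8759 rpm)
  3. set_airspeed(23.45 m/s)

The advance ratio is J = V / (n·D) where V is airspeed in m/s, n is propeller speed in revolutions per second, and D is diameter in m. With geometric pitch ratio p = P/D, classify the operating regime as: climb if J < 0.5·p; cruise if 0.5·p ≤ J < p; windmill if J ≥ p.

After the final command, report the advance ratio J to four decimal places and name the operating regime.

J = 0.1447, regime = climb

set_propeller: D = 1.11 m, P = 1.351 m (p = P/D = 1.217117); state ← (V=0, rpm=0)
throttle_to(8759): rpm ← 8759
set_airspeed(23.45): V ← 23.45 m/s
final state: V = 23.45 m/s, rpm = 8759 → n = rpm/60 = 145.983333 rev/s
J = V / (n·D) = 23.45 / (145.983333 × 1.11) = 0.144716
regime bands: climb J<0.6086 | cruise [0.6086, 1.2171) | windmill J≥1.2171
J = 0.1447 → climb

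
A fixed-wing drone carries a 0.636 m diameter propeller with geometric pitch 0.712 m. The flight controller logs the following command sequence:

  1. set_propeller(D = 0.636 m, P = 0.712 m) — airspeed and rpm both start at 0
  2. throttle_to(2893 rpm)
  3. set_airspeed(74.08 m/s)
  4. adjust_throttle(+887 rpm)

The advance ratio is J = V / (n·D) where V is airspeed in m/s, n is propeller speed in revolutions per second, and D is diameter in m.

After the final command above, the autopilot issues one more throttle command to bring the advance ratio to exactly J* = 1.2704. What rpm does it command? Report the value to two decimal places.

set_propeller: D = 0.636 m, P = 0.712 m (p = P/D = 1.119497); state ← (V=0, rpm=0)
throttle_to(2893): rpm ← 2893
set_airspeed(74.08): V ← 74.08 m/s
adjust_throttle(+887): rpm ← 2893 +887 = 3780
final state: V = 74.08 m/s, rpm = 3780 → n = rpm/60 = 63.000000 rev/s
target J* = 1.2704; solve J* = V/(n·D) for n: n = V/(J*·D) = 74.08/(1.2704 × 0.636) = 91.686073 rev/s
rpm = 60·n = 5501.164393

rpm = 5501.16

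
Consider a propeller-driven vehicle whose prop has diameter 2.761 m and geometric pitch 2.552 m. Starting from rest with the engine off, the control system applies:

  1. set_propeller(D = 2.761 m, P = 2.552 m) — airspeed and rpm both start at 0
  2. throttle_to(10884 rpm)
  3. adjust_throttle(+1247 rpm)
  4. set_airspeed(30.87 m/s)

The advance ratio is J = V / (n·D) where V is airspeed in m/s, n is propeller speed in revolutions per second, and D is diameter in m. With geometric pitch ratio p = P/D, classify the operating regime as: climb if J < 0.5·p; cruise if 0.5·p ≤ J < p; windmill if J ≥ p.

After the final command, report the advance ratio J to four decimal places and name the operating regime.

J = 0.0553, regime = climb

set_propeller: D = 2.761 m, P = 2.552 m (p = P/D = 0.924303); state ← (V=0, rpm=0)
throttle_to(10884): rpm ← 10884
adjust_throttle(+1247): rpm ← 10884 +1247 = 12131
set_airspeed(30.87): V ← 30.87 m/s
final state: V = 30.87 m/s, rpm = 12131 → n = rpm/60 = 202.183333 rev/s
J = V / (n·D) = 30.87 / (202.183333 × 2.761) = 0.055300
regime bands: climb J<0.4622 | cruise [0.4622, 0.9243) | windmill J≥0.9243
J = 0.0553 → climb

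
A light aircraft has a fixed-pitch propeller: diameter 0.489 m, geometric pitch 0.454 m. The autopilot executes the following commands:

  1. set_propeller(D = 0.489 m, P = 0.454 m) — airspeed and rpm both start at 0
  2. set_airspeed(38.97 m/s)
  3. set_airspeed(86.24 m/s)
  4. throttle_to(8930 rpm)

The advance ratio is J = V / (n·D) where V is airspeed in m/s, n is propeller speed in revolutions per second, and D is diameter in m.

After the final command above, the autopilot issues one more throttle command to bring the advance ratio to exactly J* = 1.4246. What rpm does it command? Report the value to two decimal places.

set_propeller: D = 0.489 m, P = 0.454 m (p = P/D = 0.928425); state ← (V=0, rpm=0)
set_airspeed(38.97): V ← 38.97 m/s
set_airspeed(86.24): V ← 86.24 m/s
throttle_to(8930): rpm ← 8930
final state: V = 86.24 m/s, rpm = 8930 → n = rpm/60 = 148.833333 rev/s
target J* = 1.4246; solve J* = V/(n·D) for n: n = V/(J*·D) = 86.24/(1.4246 × 0.489) = 123.796096 rev/s
rpm = 60·n = 7427.765753

rpm = 7427.77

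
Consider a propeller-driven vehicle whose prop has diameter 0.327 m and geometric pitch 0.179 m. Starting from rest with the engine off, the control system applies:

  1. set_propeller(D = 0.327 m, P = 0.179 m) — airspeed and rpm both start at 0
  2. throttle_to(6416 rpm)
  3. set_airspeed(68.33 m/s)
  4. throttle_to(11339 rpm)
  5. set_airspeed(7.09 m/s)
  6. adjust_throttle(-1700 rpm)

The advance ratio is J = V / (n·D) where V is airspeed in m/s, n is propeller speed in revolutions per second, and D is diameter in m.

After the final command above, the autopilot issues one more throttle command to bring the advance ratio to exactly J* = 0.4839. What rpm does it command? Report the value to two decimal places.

rpm = 2688.40

set_propeller: D = 0.327 m, P = 0.179 m (p = P/D = 0.547401); state ← (V=0, rpm=0)
throttle_to(6416): rpm ← 6416
set_airspeed(68.33): V ← 68.33 m/s
throttle_to(11339): rpm ← 11339
set_airspeed(7.09): V ← 7.09 m/s
adjust_throttle(-1700): rpm ← 11339 -1700 = 9639
final state: V = 7.09 m/s, rpm = 9639 → n = rpm/60 = 160.650000 rev/s
target J* = 0.4839; solve J* = V/(n·D) for n: n = V/(J*·D) = 7.09/(0.4839 × 0.327) = 44.806690 rev/s
rpm = 60·n = 2688.401387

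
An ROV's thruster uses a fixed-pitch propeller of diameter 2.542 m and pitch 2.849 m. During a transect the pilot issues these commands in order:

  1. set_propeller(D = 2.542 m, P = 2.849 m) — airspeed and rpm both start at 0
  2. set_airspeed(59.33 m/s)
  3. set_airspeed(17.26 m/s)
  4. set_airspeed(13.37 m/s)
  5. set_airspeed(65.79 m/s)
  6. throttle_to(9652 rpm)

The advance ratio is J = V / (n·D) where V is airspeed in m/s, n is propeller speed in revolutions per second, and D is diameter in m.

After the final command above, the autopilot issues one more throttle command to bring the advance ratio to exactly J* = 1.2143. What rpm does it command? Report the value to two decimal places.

set_propeller: D = 2.542 m, P = 2.849 m (p = P/D = 1.120771); state ← (V=0, rpm=0)
set_airspeed(59.33): V ← 59.33 m/s
set_airspeed(17.26): V ← 17.26 m/s
set_airspeed(13.37): V ← 13.37 m/s
set_airspeed(65.79): V ← 65.79 m/s
throttle_to(9652): rpm ← 9652
final state: V = 65.79 m/s, rpm = 9652 → n = rpm/60 = 160.866667 rev/s
target J* = 1.2143; solve J* = V/(n·D) for n: n = V/(J*·D) = 65.79/(1.2143 × 2.542) = 21.313675 rev/s
rpm = 60·n = 1278.820518

rpm = 1278.82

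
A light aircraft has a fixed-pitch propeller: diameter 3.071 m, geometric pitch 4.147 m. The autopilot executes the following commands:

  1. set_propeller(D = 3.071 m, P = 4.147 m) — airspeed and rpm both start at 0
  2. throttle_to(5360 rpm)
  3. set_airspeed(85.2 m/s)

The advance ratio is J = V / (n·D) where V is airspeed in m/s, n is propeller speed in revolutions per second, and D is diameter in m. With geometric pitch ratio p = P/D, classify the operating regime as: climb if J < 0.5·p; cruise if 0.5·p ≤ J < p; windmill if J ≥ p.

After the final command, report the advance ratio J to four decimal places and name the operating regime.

set_propeller: D = 3.071 m, P = 4.147 m (p = P/D = 1.350374); state ← (V=0, rpm=0)
throttle_to(5360): rpm ← 5360
set_airspeed(85.2): V ← 85.2 m/s
final state: V = 85.2 m/s, rpm = 5360 → n = rpm/60 = 89.333333 rev/s
J = V / (n·D) = 85.2 / (89.333333 × 3.071) = 0.310561
regime bands: climb J<0.6752 | cruise [0.6752, 1.3504) | windmill J≥1.3504
J = 0.3106 → climb

J = 0.3106, regime = climb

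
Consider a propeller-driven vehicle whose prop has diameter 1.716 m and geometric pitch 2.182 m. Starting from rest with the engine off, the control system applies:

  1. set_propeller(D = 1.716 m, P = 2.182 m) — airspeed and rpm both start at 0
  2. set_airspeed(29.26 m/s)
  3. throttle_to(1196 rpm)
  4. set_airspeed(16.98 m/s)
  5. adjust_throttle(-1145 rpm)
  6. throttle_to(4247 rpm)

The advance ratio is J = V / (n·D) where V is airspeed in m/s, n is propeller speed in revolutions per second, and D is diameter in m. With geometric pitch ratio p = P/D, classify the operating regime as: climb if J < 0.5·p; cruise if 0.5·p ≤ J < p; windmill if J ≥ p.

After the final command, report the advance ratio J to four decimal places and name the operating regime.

set_propeller: D = 1.716 m, P = 2.182 m (p = P/D = 1.271562); state ← (V=0, rpm=0)
set_airspeed(29.26): V ← 29.26 m/s
throttle_to(1196): rpm ← 1196
set_airspeed(16.98): V ← 16.98 m/s
adjust_throttle(-1145): rpm ← 1196 -1145 = 51
throttle_to(4247): rpm ← 4247
final state: V = 16.98 m/s, rpm = 4247 → n = rpm/60 = 70.783333 rev/s
J = V / (n·D) = 16.98 / (70.783333 × 1.716) = 0.139794
regime bands: climb J<0.6358 | cruise [0.6358, 1.2716) | windmill J≥1.2716
J = 0.1398 → climb

J = 0.1398, regime = climb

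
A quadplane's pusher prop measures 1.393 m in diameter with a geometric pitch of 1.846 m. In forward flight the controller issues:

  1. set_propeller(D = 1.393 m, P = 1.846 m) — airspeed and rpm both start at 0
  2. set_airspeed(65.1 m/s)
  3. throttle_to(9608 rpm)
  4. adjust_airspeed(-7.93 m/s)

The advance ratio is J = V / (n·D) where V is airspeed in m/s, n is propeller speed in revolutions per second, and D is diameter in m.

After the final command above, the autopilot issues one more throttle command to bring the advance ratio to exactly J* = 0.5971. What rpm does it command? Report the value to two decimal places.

rpm = 4124.02

set_propeller: D = 1.393 m, P = 1.846 m (p = P/D = 1.325197); state ← (V=0, rpm=0)
set_airspeed(65.1): V ← 65.1 m/s
throttle_to(9608): rpm ← 9608
adjust_airspeed(-7.93): V ← 65.1 -7.93 = 57.17 m/s
final state: V = 57.17 m/s, rpm = 9608 → n = rpm/60 = 160.133333 rev/s
target J* = 0.5971; solve J* = V/(n·D) for n: n = V/(J*·D) = 57.17/(0.5971 × 1.393) = 68.733745 rev/s
rpm = 60·n = 4124.024674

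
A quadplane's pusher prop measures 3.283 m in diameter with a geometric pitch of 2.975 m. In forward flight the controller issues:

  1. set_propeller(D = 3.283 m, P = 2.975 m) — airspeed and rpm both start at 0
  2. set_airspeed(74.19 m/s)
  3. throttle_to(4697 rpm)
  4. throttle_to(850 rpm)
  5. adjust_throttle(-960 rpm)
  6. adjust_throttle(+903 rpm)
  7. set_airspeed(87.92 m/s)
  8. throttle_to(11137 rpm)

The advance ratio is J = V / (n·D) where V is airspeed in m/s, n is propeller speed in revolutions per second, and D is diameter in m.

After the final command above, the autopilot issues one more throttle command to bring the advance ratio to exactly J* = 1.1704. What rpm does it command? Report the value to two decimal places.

set_propeller: D = 3.283 m, P = 2.975 m (p = P/D = 0.906183); state ← (V=0, rpm=0)
set_airspeed(74.19): V ← 74.19 m/s
throttle_to(4697): rpm ← 4697
throttle_to(850): rpm ← 850
adjust_throttle(-960): rpm ← 850 -960 = -110
adjust_throttle(+903): rpm ← -110 +903 = 793
set_airspeed(87.92): V ← 87.92 m/s
throttle_to(11137): rpm ← 11137
final state: V = 87.92 m/s, rpm = 11137 → n = rpm/60 = 185.616667 rev/s
target J* = 1.1704; solve J* = V/(n·D) for n: n = V/(J*·D) = 87.92/(1.1704 × 3.283) = 22.881394 rev/s
rpm = 60·n = 1372.883653

rpm = 1372.88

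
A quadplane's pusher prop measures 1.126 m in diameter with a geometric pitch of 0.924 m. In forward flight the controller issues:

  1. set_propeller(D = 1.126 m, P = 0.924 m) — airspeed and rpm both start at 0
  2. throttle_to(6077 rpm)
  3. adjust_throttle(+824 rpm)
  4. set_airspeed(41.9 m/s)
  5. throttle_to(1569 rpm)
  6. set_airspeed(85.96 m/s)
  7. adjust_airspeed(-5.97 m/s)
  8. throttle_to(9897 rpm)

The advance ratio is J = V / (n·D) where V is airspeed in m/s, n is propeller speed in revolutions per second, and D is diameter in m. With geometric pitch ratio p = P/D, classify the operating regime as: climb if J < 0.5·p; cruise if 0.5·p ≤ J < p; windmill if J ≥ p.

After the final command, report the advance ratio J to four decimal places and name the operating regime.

set_propeller: D = 1.126 m, P = 0.924 m (p = P/D = 0.820604); state ← (V=0, rpm=0)
throttle_to(6077): rpm ← 6077
adjust_throttle(+824): rpm ← 6077 +824 = 6901
set_airspeed(41.9): V ← 41.9 m/s
throttle_to(1569): rpm ← 1569
set_airspeed(85.96): V ← 85.96 m/s
adjust_airspeed(-5.97): V ← 85.96 -5.97 = 79.99 m/s
throttle_to(9897): rpm ← 9897
final state: V = 79.99 m/s, rpm = 9897 → n = rpm/60 = 164.950000 rev/s
J = V / (n·D) = 79.99 / (164.950000 × 1.126) = 0.430670
regime bands: climb J<0.4103 | cruise [0.4103, 0.8206) | windmill J≥0.8206
J = 0.4307 → cruise

J = 0.4307, regime = cruise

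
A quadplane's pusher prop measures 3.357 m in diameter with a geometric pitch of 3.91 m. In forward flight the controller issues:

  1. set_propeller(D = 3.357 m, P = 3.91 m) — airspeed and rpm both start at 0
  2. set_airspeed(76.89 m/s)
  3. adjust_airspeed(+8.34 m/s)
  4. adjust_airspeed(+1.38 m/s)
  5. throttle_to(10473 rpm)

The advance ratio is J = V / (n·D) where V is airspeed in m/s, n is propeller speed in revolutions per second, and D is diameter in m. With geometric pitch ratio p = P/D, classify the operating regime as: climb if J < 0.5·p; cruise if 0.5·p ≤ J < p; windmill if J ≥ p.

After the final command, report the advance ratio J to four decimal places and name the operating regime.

J = 0.1478, regime = climb

set_propeller: D = 3.357 m, P = 3.91 m (p = P/D = 1.164730); state ← (V=0, rpm=0)
set_airspeed(76.89): V ← 76.89 m/s
adjust_airspeed(+8.34): V ← 76.89 +8.34 = 85.23 m/s
adjust_airspeed(+1.38): V ← 85.23 +1.38 = 86.61 m/s
throttle_to(10473): rpm ← 10473
final state: V = 86.61 m/s, rpm = 10473 → n = rpm/60 = 174.550000 rev/s
J = V / (n·D) = 86.61 / (174.550000 × 3.357) = 0.147808
regime bands: climb J<0.5824 | cruise [0.5824, 1.1647) | windmill J≥1.1647
J = 0.1478 → climb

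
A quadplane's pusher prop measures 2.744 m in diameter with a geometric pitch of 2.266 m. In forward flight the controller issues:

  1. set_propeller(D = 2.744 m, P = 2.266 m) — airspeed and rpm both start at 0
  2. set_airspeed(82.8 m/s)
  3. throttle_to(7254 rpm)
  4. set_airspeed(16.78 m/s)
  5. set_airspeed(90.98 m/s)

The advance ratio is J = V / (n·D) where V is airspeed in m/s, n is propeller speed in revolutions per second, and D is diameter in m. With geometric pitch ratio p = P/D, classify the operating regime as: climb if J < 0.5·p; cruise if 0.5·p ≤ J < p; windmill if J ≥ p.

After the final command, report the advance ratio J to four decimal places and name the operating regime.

set_propeller: D = 2.744 m, P = 2.266 m (p = P/D = 0.825802); state ← (V=0, rpm=0)
set_airspeed(82.8): V ← 82.8 m/s
throttle_to(7254): rpm ← 7254
set_airspeed(16.78): V ← 16.78 m/s
set_airspeed(90.98): V ← 90.98 m/s
final state: V = 90.98 m/s, rpm = 7254 → n = rpm/60 = 120.900000 rev/s
J = V / (n·D) = 90.98 / (120.900000 × 2.744) = 0.274243
regime bands: climb J<0.4129 | cruise [0.4129, 0.8258) | windmill J≥0.8258
J = 0.2742 → climb

J = 0.2742, regime = climb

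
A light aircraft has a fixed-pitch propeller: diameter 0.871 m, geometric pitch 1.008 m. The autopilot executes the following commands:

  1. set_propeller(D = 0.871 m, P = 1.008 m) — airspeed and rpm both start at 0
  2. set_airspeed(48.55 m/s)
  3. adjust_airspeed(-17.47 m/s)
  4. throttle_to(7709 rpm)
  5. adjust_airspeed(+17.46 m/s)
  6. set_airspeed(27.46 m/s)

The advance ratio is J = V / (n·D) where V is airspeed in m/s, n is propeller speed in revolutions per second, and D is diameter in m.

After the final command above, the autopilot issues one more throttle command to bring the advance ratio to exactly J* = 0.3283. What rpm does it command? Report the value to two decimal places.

set_propeller: D = 0.871 m, P = 1.008 m (p = P/D = 1.157290); state ← (V=0, rpm=0)
set_airspeed(48.55): V ← 48.55 m/s
adjust_airspeed(-17.47): V ← 48.55 -17.47 = 31.08 m/s
throttle_to(7709): rpm ← 7709
adjust_airspeed(+17.46): V ← 31.08 +17.46 = 48.54 m/s
set_airspeed(27.46): V ← 27.46 m/s
final state: V = 27.46 m/s, rpm = 7709 → n = rpm/60 = 128.483333 rev/s
target J* = 0.3283; solve J* = V/(n·D) for n: n = V/(J*·D) = 27.46/(0.3283 × 0.871) = 96.031010 rev/s
rpm = 60·n = 5761.860582

rpm = 5761.86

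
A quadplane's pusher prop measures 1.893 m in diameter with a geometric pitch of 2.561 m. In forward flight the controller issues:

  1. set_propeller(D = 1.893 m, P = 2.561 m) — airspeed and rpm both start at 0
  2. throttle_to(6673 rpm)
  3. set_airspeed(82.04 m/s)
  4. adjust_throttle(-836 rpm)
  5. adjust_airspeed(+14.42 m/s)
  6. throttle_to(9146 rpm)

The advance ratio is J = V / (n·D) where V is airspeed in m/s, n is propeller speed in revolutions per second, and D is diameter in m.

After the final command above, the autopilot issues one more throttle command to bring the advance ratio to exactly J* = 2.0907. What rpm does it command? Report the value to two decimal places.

rpm = 1462.37

set_propeller: D = 1.893 m, P = 2.561 m (p = P/D = 1.352879); state ← (V=0, rpm=0)
throttle_to(6673): rpm ← 6673
set_airspeed(82.04): V ← 82.04 m/s
adjust_throttle(-836): rpm ← 6673 -836 = 5837
adjust_airspeed(+14.42): V ← 82.04 +14.42 = 96.46 m/s
throttle_to(9146): rpm ← 9146
final state: V = 96.46 m/s, rpm = 9146 → n = rpm/60 = 152.433333 rev/s
target J* = 2.0907; solve J* = V/(n·D) for n: n = V/(J*·D) = 96.46/(2.0907 × 1.893) = 24.372772 rev/s
rpm = 60·n = 1462.366315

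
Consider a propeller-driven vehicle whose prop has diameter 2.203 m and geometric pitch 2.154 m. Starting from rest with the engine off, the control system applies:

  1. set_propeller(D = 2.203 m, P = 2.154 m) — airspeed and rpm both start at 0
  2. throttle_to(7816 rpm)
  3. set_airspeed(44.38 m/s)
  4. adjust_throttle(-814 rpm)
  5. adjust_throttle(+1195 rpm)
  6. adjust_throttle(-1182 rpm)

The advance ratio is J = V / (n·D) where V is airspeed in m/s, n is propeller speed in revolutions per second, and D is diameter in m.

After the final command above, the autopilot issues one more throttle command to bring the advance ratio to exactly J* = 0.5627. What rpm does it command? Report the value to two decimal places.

set_propeller: D = 2.203 m, P = 2.154 m (p = P/D = 0.977758); state ← (V=0, rpm=0)
throttle_to(7816): rpm ← 7816
set_airspeed(44.38): V ← 44.38 m/s
adjust_throttle(-814): rpm ← 7816 -814 = 7002
adjust_throttle(+1195): rpm ← 7002 +1195 = 8197
adjust_throttle(-1182): rpm ← 8197 -1182 = 7015
final state: V = 44.38 m/s, rpm = 7015 → n = rpm/60 = 116.916667 rev/s
target J* = 0.5627; solve J* = V/(n·D) for n: n = V/(J*·D) = 44.38/(0.5627 × 2.203) = 35.801060 rev/s
rpm = 60·n = 2148.063601

rpm = 2148.06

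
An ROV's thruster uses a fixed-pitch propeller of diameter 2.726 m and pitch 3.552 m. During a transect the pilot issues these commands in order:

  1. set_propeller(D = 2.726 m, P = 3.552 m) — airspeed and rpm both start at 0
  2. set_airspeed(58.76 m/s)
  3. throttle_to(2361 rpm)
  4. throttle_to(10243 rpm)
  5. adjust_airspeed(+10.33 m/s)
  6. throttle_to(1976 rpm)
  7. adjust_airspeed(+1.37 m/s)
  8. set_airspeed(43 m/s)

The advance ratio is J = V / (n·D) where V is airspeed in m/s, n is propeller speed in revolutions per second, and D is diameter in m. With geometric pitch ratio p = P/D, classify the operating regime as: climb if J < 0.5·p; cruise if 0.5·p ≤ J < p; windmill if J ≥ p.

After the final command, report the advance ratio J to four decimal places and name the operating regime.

set_propeller: D = 2.726 m, P = 3.552 m (p = P/D = 1.303008); state ← (V=0, rpm=0)
set_airspeed(58.76): V ← 58.76 m/s
throttle_to(2361): rpm ← 2361
throttle_to(10243): rpm ← 10243
adjust_airspeed(+10.33): V ← 58.76 +10.33 = 69.09 m/s
throttle_to(1976): rpm ← 1976
adjust_airspeed(+1.37): V ← 69.09 +1.37 = 70.46 m/s
set_airspeed(43): V ← 43 m/s
final state: V = 43 m/s, rpm = 1976 → n = rpm/60 = 32.933333 rev/s
J = V / (n·D) = 43 / (32.933333 × 2.726) = 0.478968
regime bands: climb J<0.6515 | cruise [0.6515, 1.3030) | windmill J≥1.3030
J = 0.4790 → climb

J = 0.4790, regime = climb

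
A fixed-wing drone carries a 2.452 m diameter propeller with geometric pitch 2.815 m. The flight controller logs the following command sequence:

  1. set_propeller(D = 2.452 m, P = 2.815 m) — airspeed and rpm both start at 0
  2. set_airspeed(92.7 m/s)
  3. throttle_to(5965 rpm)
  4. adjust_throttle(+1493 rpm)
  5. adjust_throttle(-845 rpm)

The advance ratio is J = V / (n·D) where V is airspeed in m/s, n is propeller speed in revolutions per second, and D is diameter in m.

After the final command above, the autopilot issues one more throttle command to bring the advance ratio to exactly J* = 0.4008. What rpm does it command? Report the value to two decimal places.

rpm = 5659.56

set_propeller: D = 2.452 m, P = 2.815 m (p = P/D = 1.148042); state ← (V=0, rpm=0)
set_airspeed(92.7): V ← 92.7 m/s
throttle_to(5965): rpm ← 5965
adjust_throttle(+1493): rpm ← 5965 +1493 = 7458
adjust_throttle(-845): rpm ← 7458 -845 = 6613
final state: V = 92.7 m/s, rpm = 6613 → n = rpm/60 = 110.216667 rev/s
target J* = 0.4008; solve J* = V/(n·D) for n: n = V/(J*·D) = 92.7/(0.4008 × 2.452) = 94.326030 rev/s
rpm = 60·n = 5659.561790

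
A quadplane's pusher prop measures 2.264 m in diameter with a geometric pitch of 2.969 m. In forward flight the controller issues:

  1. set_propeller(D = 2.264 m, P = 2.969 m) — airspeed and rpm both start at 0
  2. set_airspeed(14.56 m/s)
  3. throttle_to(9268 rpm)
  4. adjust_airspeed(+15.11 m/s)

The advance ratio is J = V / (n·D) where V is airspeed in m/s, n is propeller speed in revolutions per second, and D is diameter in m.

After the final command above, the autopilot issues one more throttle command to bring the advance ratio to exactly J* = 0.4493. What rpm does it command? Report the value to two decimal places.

set_propeller: D = 2.264 m, P = 2.969 m (p = P/D = 1.311396); state ← (V=0, rpm=0)
set_airspeed(14.56): V ← 14.56 m/s
throttle_to(9268): rpm ← 9268
adjust_airspeed(+15.11): V ← 14.56 +15.11 = 29.67 m/s
final state: V = 29.67 m/s, rpm = 9268 → n = rpm/60 = 154.466667 rev/s
target J* = 0.4493; solve J* = V/(n·D) for n: n = V/(J*·D) = 29.67/(0.4493 × 2.264) = 29.167869 rev/s
rpm = 60·n = 1750.072158

rpm = 1750.07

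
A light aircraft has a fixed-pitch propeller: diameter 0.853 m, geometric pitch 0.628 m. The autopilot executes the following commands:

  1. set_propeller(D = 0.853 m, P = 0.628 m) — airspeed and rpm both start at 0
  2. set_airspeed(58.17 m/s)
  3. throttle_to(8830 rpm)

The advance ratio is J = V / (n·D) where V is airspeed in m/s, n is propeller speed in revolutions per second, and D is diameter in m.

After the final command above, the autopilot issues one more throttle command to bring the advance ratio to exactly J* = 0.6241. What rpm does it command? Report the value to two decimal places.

rpm = 6556.12

set_propeller: D = 0.853 m, P = 0.628 m (p = P/D = 0.736225); state ← (V=0, rpm=0)
set_airspeed(58.17): V ← 58.17 m/s
throttle_to(8830): rpm ← 8830
final state: V = 58.17 m/s, rpm = 8830 → n = rpm/60 = 147.166667 rev/s
target J* = 0.6241; solve J* = V/(n·D) for n: n = V/(J*·D) = 58.17/(0.6241 × 0.853) = 109.268719 rev/s
rpm = 60·n = 6556.123115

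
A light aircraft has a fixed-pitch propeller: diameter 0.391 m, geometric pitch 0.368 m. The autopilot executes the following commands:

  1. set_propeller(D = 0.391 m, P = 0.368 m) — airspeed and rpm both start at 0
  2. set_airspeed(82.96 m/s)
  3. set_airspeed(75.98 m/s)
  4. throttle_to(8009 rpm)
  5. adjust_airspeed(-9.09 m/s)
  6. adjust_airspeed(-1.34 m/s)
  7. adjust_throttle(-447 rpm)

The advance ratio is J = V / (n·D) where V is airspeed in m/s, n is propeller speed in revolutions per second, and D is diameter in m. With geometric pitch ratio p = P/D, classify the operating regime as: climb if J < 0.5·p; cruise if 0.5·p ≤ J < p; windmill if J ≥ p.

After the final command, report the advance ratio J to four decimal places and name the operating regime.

set_propeller: D = 0.391 m, P = 0.368 m (p = P/D = 0.941176); state ← (V=0, rpm=0)
set_airspeed(82.96): V ← 82.96 m/s
set_airspeed(75.98): V ← 75.98 m/s
throttle_to(8009): rpm ← 8009
adjust_airspeed(-9.09): V ← 75.98 -9.09 = 66.89 m/s
adjust_airspeed(-1.34): V ← 66.89 -1.34 = 65.55 m/s
adjust_throttle(-447): rpm ← 8009 -447 = 7562
final state: V = 65.55 m/s, rpm = 7562 → n = rpm/60 = 126.033333 rev/s
J = V / (n·D) = 65.55 / (126.033333 × 0.391) = 1.330180
regime bands: climb J<0.4706 | cruise [0.4706, 0.9412) | windmill J≥0.9412
J = 1.3302 → windmill

J = 1.3302, regime = windmill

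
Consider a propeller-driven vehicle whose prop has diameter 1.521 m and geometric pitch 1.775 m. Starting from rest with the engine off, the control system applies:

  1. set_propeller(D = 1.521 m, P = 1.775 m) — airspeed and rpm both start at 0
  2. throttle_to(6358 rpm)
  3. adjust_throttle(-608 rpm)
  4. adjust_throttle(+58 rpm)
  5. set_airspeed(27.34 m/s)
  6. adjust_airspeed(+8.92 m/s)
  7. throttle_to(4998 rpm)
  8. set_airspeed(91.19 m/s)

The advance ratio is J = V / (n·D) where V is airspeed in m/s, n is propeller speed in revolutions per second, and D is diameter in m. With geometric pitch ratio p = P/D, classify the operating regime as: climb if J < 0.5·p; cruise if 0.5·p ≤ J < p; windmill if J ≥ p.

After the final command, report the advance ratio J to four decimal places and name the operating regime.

set_propeller: D = 1.521 m, P = 1.775 m (p = P/D = 1.166995); state ← (V=0, rpm=0)
throttle_to(6358): rpm ← 6358
adjust_throttle(-608): rpm ← 6358 -608 = 5750
adjust_throttle(+58): rpm ← 5750 +58 = 5808
set_airspeed(27.34): V ← 27.34 m/s
adjust_airspeed(+8.92): V ← 27.34 +8.92 = 36.26 m/s
throttle_to(4998): rpm ← 4998
set_airspeed(91.19): V ← 91.19 m/s
final state: V = 91.19 m/s, rpm = 4998 → n = rpm/60 = 83.300000 rev/s
J = V / (n·D) = 91.19 / (83.300000 × 1.521) = 0.719736
regime bands: climb J<0.5835 | cruise [0.5835, 1.1670) | windmill J≥1.1670
J = 0.7197 → cruise

J = 0.7197, regime = cruise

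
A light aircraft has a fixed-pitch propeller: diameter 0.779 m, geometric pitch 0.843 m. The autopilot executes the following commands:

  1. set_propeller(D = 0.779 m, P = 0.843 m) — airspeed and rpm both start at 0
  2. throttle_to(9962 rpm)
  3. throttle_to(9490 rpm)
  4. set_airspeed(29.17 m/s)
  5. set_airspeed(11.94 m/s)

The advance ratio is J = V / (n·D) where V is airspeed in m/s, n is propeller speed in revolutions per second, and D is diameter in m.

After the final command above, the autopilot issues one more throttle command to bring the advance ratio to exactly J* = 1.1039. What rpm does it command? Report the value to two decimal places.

rpm = 833.08

set_propeller: D = 0.779 m, P = 0.843 m (p = P/D = 1.082157); state ← (V=0, rpm=0)
throttle_to(9962): rpm ← 9962
throttle_to(9490): rpm ← 9490
set_airspeed(29.17): V ← 29.17 m/s
set_airspeed(11.94): V ← 11.94 m/s
final state: V = 11.94 m/s, rpm = 9490 → n = rpm/60 = 158.166667 rev/s
target J* = 1.1039; solve J* = V/(n·D) for n: n = V/(J*·D) = 11.94/(1.1039 × 0.779) = 13.884720 rev/s
rpm = 60·n = 833.083218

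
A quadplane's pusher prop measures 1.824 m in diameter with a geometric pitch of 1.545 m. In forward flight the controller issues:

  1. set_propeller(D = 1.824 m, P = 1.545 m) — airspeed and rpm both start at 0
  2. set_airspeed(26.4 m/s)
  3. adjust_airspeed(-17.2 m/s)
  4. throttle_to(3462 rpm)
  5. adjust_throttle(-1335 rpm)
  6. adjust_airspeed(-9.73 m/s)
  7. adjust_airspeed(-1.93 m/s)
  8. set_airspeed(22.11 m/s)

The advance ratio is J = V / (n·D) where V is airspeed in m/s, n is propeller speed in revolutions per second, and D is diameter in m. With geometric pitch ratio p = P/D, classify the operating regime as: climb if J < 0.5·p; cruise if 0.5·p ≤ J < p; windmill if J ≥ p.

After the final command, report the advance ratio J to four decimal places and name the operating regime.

J = 0.3419, regime = climb

set_propeller: D = 1.824 m, P = 1.545 m (p = P/D = 0.847039); state ← (V=0, rpm=0)
set_airspeed(26.4): V ← 26.4 m/s
adjust_airspeed(-17.2): V ← 26.4 -17.2 = 9.2 m/s
throttle_to(3462): rpm ← 3462
adjust_throttle(-1335): rpm ← 3462 -1335 = 2127
adjust_airspeed(-9.73): V ← 9.2 -9.73 = -0.53 m/s
adjust_airspeed(-1.93): V ← -0.53 -1.93 = -2.46 m/s
set_airspeed(22.11): V ← 22.11 m/s
final state: V = 22.11 m/s, rpm = 2127 → n = rpm/60 = 35.450000 rev/s
J = V / (n·D) = 22.11 / (35.450000 × 1.824) = 0.341938
regime bands: climb J<0.4235 | cruise [0.4235, 0.8470) | windmill J≥0.8470
J = 0.3419 → climb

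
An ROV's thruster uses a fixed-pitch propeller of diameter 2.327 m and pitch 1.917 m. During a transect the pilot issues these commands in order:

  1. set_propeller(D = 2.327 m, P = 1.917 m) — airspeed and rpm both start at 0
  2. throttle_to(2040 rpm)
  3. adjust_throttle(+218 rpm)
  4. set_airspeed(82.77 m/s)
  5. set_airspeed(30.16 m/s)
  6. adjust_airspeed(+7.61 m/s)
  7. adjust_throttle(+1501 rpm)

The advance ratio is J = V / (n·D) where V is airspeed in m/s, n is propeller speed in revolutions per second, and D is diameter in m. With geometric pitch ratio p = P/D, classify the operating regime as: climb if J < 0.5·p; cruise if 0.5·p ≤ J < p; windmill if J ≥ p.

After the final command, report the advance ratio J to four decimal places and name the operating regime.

set_propeller: D = 2.327 m, P = 1.917 m (p = P/D = 0.823807); state ← (V=0, rpm=0)
throttle_to(2040): rpm ← 2040
adjust_throttle(+218): rpm ← 2040 +218 = 2258
set_airspeed(82.77): V ← 82.77 m/s
set_airspeed(30.16): V ← 30.16 m/s
adjust_airspeed(+7.61): V ← 30.16 +7.61 = 37.77 m/s
adjust_throttle(+1501): rpm ← 2258 +1501 = 3759
final state: V = 37.77 m/s, rpm = 3759 → n = rpm/60 = 62.650000 rev/s
J = V / (n·D) = 37.77 / (62.650000 × 2.327) = 0.259077
regime bands: climb J<0.4119 | cruise [0.4119, 0.8238) | windmill J≥0.8238
J = 0.2591 → climb

J = 0.2591, regime = climb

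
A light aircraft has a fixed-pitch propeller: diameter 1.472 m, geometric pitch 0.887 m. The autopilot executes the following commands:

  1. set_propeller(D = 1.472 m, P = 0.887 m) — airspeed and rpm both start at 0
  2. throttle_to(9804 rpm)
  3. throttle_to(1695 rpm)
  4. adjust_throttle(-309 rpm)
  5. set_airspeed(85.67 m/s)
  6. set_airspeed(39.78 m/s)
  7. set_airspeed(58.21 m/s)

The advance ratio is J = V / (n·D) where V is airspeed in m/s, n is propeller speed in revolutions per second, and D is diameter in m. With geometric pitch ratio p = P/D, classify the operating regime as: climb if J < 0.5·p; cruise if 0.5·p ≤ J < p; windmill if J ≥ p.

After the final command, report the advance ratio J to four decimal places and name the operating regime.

set_propeller: D = 1.472 m, P = 0.887 m (p = P/D = 0.602582); state ← (V=0, rpm=0)
throttle_to(9804): rpm ← 9804
throttle_to(1695): rpm ← 1695
adjust_throttle(-309): rpm ← 1695 -309 = 1386
set_airspeed(85.67): V ← 85.67 m/s
set_airspeed(39.78): V ← 39.78 m/s
set_airspeed(58.21): V ← 58.21 m/s
final state: V = 58.21 m/s, rpm = 1386 → n = rpm/60 = 23.100000 rev/s
J = V / (n·D) = 58.21 / (23.100000 × 1.472) = 1.711898
regime bands: climb J<0.3013 | cruise [0.3013, 0.6026) | windmill J≥0.6026
J = 1.7119 → windmill

J = 1.7119, regime = windmill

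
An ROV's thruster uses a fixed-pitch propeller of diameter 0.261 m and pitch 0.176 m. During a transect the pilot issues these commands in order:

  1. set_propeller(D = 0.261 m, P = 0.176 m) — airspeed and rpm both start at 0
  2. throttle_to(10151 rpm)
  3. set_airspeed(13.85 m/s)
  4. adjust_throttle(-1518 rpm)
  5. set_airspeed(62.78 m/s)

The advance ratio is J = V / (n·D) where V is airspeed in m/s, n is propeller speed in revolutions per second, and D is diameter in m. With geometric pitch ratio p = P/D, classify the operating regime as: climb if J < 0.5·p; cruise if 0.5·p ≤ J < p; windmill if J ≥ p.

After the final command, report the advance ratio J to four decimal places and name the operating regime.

set_propeller: D = 0.261 m, P = 0.176 m (p = P/D = 0.674330); state ← (V=0, rpm=0)
throttle_to(10151): rpm ← 10151
set_airspeed(13.85): V ← 13.85 m/s
adjust_throttle(-1518): rpm ← 10151 -1518 = 8633
set_airspeed(62.78): V ← 62.78 m/s
final state: V = 62.78 m/s, rpm = 8633 → n = rpm/60 = 143.883333 rev/s
J = V / (n·D) = 62.78 / (143.883333 × 0.261) = 1.671746
regime bands: climb J<0.3372 | cruise [0.3372, 0.6743) | windmill J≥0.6743
J = 1.6717 → windmill

J = 1.6717, regime = windmill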